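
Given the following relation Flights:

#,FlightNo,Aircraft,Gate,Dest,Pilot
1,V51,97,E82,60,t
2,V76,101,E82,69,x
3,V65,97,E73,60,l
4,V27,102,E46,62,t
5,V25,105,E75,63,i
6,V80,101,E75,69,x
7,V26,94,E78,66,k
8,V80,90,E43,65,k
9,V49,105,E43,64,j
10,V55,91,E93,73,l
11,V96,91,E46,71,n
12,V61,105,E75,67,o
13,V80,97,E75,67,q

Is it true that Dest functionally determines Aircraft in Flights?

Dest=60: rows 1, 3 → Aircraft = 97, 97 ✓
Dest=69: rows 2, 6 → Aircraft = 101, 101 ✓
Dest=62: row 4 → Aircraft = 102 ✓
Dest=63: row 5 → Aircraft = 105 ✓
Dest=66: row 7 → Aircraft = 94 ✓
Dest=65: row 8 → Aircraft = 90 ✓
Dest=64: row 9 → Aircraft = 105 ✓
Dest=73: row 10 → Aircraft = 91 ✓
Dest=71: row 11 → Aircraft = 91 ✓
Dest=67: rows 12, 13 → Aircraft takes values {105, 97} — violation
Two rows agree on Dest but differ on Aircraft, so Dest -> Aircraft does not hold.

No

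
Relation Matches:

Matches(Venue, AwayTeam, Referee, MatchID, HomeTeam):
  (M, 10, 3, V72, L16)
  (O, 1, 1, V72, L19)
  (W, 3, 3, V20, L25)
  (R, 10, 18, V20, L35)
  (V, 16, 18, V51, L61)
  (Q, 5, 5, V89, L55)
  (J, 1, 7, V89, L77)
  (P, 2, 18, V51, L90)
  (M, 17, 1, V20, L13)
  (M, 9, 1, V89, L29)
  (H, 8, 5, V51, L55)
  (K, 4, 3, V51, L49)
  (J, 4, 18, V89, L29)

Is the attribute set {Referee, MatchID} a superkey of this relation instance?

Two distinct rows share (Referee=18, MatchID=V51), so {Referee, MatchID} does not determine every attribute — not a superkey.

No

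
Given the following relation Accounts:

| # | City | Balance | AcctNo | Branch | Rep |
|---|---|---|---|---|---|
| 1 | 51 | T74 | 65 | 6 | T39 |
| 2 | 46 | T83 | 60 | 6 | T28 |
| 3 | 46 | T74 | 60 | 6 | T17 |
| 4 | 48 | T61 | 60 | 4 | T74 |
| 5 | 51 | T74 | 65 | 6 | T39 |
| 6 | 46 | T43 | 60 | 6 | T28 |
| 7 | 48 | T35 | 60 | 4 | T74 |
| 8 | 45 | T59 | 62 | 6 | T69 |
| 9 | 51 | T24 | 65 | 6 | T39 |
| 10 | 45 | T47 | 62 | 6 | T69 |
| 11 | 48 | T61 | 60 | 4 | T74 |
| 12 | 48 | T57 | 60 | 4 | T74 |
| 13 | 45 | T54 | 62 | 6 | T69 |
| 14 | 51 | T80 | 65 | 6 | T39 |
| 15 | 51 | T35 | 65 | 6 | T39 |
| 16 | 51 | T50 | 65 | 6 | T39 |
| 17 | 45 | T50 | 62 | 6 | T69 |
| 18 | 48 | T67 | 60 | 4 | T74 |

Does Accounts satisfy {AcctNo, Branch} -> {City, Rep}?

No

(AcctNo=65, Branch=6): rows 1, 5, 9, 14, 15, 16 → {City,Rep} = (51, T39), (51, T39), (51, T39), (51, T39), (51, T39), (51, T39) ✓
(AcctNo=60, Branch=6): rows 2, 3, 6 → {City,Rep} takes values {(46, T28), (46, T17)} — violation
(AcctNo=60, Branch=4): rows 4, 7, 11, 12, 18 → {City,Rep} = (48, T74), (48, T74), (48, T74), (48, T74), (48, T74) ✓
(AcctNo=62, Branch=6): rows 8, 10, 13, 17 → {City,Rep} = (45, T69), (45, T69), (45, T69), (45, T69) ✓
Two rows agree on {AcctNo, Branch} but differ on {City, Rep}, so {AcctNo, Branch} -> {City, Rep} does not hold.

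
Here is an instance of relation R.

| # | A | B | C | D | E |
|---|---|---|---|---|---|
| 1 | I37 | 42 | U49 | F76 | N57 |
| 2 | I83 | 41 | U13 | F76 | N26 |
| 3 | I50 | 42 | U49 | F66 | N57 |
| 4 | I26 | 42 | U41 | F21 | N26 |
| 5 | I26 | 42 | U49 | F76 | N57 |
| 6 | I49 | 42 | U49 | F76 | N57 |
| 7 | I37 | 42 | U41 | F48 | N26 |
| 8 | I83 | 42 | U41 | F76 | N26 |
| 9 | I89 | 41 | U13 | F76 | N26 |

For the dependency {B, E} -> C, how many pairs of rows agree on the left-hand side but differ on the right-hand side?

(B=42, E=N57): all 4 rows agree on C — 0 pairs.
(B=41, E=N26): all 2 rows agree on C — 0 pairs.
(B=42, E=N26): all 3 rows agree on C — 0 pairs.

0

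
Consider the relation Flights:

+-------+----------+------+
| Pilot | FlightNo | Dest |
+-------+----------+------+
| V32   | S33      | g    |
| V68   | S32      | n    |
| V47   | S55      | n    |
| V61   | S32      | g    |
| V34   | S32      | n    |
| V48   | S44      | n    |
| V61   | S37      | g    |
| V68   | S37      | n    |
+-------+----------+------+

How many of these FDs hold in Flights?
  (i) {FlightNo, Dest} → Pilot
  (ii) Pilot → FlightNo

0

(i) {FlightNo, Dest} → Pilot: (FlightNo=S32, Dest=n): 2 rows → Pilot takes values {V68, V34} — violation — fails.
(ii) Pilot → FlightNo: Pilot=V68: 2 rows → FlightNo takes values {S32, S37} — violation; Pilot=V61: 2 rows → FlightNo takes values {S32, S37} — violation — fails.
None of the 2 dependencies hold.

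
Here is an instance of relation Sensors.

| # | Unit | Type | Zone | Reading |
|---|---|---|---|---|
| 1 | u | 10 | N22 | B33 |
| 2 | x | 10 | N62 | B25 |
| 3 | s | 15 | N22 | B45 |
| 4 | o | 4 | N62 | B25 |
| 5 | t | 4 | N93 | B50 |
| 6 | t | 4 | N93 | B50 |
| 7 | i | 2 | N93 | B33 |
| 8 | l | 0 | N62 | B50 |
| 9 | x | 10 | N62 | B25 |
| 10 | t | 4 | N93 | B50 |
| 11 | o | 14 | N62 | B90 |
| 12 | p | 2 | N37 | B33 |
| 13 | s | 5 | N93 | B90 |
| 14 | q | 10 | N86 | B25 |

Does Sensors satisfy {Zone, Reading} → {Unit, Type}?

(Zone=N22, Reading=B33): row 1 → {Unit,Type} = (u, 10) ✓
(Zone=N62, Reading=B25): rows 2, 4, 9 → {Unit,Type} takes values {(x, 10), (o, 4)} — violation
(Zone=N22, Reading=B45): row 3 → {Unit,Type} = (s, 15) ✓
(Zone=N93, Reading=B50): rows 5, 6, 10 → {Unit,Type} = (t, 4), (t, 4), (t, 4) ✓
(Zone=N93, Reading=B33): row 7 → {Unit,Type} = (i, 2) ✓
(Zone=N62, Reading=B50): row 8 → {Unit,Type} = (l, 0) ✓
(Zone=N62, Reading=B90): row 11 → {Unit,Type} = (o, 14) ✓
(Zone=N37, Reading=B33): row 12 → {Unit,Type} = (p, 2) ✓
(Zone=N93, Reading=B90): row 13 → {Unit,Type} = (s, 5) ✓
(Zone=N86, Reading=B25): row 14 → {Unit,Type} = (q, 10) ✓
Two rows agree on {Zone, Reading} but differ on {Unit, Type}, so {Zone, Reading} → {Unit, Type} does not hold.

No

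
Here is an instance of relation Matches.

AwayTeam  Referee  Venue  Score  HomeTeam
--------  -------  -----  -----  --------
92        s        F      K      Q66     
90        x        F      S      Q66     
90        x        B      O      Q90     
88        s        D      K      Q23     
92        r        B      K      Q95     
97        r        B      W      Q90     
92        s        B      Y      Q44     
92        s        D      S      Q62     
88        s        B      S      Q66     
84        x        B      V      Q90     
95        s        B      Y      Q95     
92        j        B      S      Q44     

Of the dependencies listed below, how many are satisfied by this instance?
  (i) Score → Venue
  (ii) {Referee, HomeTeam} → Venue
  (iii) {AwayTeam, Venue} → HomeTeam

0

(i) Score → Venue: Score=K: 3 rows → Venue takes values {F, D, B} — violation; Score=S: 4 rows → Venue takes values {F, D, B} — violation — fails.
(ii) {Referee, HomeTeam} → Venue: (Referee=s, HomeTeam=Q66): 2 rows → Venue takes values {F, B} — violation — fails.
(iii) {AwayTeam, Venue} → HomeTeam: (AwayTeam=92, Venue=B): 3 rows → HomeTeam takes values {Q95, Q44} — violation — fails.
None of the 3 dependencies hold.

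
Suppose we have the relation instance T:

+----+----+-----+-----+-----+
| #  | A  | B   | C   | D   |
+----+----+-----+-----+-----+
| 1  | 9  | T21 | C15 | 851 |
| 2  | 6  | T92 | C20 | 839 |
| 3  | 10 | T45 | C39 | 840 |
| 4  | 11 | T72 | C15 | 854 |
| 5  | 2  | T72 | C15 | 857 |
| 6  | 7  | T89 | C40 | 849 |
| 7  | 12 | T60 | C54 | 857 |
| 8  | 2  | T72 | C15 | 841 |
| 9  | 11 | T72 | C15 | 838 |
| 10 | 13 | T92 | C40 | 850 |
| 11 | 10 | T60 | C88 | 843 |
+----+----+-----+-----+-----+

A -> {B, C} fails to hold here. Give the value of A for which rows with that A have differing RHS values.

A=9: row 1 → {B,C} = (T21, C15) ✓
A=6: row 2 → {B,C} = (T92, C20) ✓
A=10: rows 3, 11 → {B,C} takes values {(T45, C39), (T60, C88)} — violation
A=11: rows 4, 9 → {B,C} = (T72, C15), (T72, C15) ✓
A=2: rows 5, 8 → {B,C} = (T72, C15), (T72, C15) ✓
A=7: row 6 → {B,C} = (T89, C40) ✓
A=12: row 7 → {B,C} = (T60, C54) ✓
A=13: row 10 → {B,C} = (T92, C40) ✓
The only A value with inconsistent RHS is A=10.

10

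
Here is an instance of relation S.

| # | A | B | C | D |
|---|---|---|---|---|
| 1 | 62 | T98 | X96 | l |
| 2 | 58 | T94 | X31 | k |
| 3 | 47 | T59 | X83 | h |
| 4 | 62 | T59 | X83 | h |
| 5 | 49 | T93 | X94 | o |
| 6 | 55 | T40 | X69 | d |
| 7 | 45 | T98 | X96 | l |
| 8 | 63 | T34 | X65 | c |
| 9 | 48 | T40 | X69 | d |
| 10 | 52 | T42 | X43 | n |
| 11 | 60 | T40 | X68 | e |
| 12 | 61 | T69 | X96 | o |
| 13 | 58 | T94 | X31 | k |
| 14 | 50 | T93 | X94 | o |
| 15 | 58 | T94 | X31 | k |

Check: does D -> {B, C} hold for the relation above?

D=l: rows 1, 7 → {B,C} = (T98, X96), (T98, X96) ✓
D=k: rows 2, 13, 15 → {B,C} = (T94, X31), (T94, X31), (T94, X31) ✓
D=h: rows 3, 4 → {B,C} = (T59, X83), (T59, X83) ✓
D=o: rows 5, 12, 14 → {B,C} takes values {(T93, X94), (T69, X96)} — violation
D=d: rows 6, 9 → {B,C} = (T40, X69), (T40, X69) ✓
D=c: row 8 → {B,C} = (T34, X65) ✓
D=n: row 10 → {B,C} = (T42, X43) ✓
D=e: row 11 → {B,C} = (T40, X68) ✓
Two rows agree on D but differ on {B, C}, so D -> {B, C} does not hold.

No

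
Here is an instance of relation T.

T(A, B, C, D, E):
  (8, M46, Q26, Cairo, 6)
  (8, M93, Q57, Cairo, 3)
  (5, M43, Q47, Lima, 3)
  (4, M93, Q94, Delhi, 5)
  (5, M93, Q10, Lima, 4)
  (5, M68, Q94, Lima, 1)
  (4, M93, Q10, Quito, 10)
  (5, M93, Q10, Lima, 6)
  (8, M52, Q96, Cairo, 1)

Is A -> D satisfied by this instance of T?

No

A=8: 3 rows → D = Cairo, Cairo, Cairo ✓
A=5: 4 rows → D = Lima, Lima, Lima, Lima ✓
A=4: 2 rows → D takes values {Delhi, Quito} — violation
Two rows agree on A but differ on D, so A -> D does not hold.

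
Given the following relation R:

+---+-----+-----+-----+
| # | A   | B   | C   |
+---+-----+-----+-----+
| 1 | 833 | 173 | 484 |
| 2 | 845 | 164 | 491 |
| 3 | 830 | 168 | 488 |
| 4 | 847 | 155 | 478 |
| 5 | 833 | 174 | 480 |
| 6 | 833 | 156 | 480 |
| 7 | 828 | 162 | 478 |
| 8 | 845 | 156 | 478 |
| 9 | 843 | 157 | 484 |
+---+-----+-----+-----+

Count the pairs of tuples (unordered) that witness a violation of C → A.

4

C=484: violating pairs (1,9) — 1 pair.
C=478: violating pairs (4,7), (4,8), (7,8) — 3 pairs.
C=480: all 2 rows agree on A — 0 pairs.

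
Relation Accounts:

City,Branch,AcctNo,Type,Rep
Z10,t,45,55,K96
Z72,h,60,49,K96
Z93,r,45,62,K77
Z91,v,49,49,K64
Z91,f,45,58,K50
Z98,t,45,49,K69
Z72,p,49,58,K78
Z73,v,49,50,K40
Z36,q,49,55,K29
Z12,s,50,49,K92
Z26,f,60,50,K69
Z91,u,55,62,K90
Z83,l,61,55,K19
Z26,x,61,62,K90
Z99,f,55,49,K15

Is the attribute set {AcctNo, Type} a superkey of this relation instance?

Yes

All 15 rows have distinct {AcctNo, Type} values, so {AcctNo, Type} → (all attributes) holds and {AcctNo, Type} is a superkey.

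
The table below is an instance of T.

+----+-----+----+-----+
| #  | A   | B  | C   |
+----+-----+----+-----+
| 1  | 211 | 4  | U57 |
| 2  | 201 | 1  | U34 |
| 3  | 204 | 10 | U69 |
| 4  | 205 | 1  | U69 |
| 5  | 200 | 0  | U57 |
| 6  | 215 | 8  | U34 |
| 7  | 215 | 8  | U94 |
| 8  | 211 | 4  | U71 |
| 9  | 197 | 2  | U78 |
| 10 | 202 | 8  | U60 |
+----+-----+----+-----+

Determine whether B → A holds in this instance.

No

B=4: rows 1, 8 → A = 211, 211 ✓
B=1: rows 2, 4 → A takes values {201, 205} — violation
B=10: row 3 → A = 204 ✓
B=0: row 5 → A = 200 ✓
B=8: rows 6, 7, 10 → A takes values {215, 202} — violation
B=2: row 9 → A = 197 ✓
Two rows agree on B but differ on A, so B → A does not hold.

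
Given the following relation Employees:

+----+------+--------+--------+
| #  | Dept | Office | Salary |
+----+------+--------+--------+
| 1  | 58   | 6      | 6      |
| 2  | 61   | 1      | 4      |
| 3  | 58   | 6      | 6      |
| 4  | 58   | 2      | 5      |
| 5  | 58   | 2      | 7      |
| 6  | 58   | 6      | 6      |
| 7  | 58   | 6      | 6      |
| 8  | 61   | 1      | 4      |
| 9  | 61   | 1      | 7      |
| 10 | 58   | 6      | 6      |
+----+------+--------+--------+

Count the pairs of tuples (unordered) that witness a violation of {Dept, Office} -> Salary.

3

(Dept=58, Office=6): all 5 rows agree on Salary — 0 pairs.
(Dept=61, Office=1): violating pairs (2,9), (8,9) — 2 pairs.
(Dept=58, Office=2): violating pairs (4,5) — 1 pair.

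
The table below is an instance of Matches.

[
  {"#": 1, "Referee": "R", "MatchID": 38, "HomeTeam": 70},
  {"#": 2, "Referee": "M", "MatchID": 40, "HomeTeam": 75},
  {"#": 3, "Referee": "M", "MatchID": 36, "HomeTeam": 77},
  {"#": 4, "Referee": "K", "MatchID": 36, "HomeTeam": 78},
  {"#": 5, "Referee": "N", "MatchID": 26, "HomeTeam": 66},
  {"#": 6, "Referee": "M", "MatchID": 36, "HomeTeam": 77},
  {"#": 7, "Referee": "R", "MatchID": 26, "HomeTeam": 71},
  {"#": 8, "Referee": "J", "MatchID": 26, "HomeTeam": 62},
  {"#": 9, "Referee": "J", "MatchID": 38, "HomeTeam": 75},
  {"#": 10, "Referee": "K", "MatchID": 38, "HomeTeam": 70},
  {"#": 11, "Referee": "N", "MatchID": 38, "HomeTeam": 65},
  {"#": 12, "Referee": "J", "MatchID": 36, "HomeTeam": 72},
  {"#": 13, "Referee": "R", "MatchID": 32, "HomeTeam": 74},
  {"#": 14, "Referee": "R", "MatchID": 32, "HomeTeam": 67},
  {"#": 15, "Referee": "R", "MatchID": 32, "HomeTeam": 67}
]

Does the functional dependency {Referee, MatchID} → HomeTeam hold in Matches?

(Referee=R, MatchID=38): row 1 → HomeTeam = 70 ✓
(Referee=M, MatchID=40): row 2 → HomeTeam = 75 ✓
(Referee=M, MatchID=36): rows 3, 6 → HomeTeam = 77, 77 ✓
(Referee=K, MatchID=36): row 4 → HomeTeam = 78 ✓
(Referee=N, MatchID=26): row 5 → HomeTeam = 66 ✓
(Referee=R, MatchID=26): row 7 → HomeTeam = 71 ✓
(Referee=J, MatchID=26): row 8 → HomeTeam = 62 ✓
(Referee=J, MatchID=38): row 9 → HomeTeam = 75 ✓
(Referee=K, MatchID=38): row 10 → HomeTeam = 70 ✓
(Referee=N, MatchID=38): row 11 → HomeTeam = 65 ✓
(Referee=J, MatchID=36): row 12 → HomeTeam = 72 ✓
(Referee=R, MatchID=32): rows 13, 14, 15 → HomeTeam takes values {74, 67} — violation
Two rows agree on {Referee, MatchID} but differ on HomeTeam, so {Referee, MatchID} → HomeTeam does not hold.

No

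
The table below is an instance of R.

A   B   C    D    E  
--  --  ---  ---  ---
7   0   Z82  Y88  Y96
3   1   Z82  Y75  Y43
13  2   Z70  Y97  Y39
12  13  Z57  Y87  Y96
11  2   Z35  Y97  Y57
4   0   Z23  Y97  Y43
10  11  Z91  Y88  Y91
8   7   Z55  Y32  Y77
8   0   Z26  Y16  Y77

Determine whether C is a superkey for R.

No

Two distinct rows share C=Z82, so C does not determine every attribute — not a superkey.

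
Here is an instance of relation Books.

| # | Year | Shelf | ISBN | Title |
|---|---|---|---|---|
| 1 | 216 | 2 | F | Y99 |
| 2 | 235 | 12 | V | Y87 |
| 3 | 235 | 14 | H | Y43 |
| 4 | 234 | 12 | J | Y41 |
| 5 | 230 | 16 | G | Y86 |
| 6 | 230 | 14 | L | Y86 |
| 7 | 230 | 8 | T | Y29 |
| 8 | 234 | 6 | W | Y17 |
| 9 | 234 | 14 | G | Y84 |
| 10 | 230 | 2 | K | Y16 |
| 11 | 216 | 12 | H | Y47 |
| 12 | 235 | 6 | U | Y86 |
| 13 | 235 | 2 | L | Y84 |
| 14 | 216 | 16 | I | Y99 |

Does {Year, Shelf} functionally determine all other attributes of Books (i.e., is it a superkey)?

All 14 rows have distinct {Year, Shelf} values, so {Year, Shelf} → (all attributes) holds and {Year, Shelf} is a superkey.

Yes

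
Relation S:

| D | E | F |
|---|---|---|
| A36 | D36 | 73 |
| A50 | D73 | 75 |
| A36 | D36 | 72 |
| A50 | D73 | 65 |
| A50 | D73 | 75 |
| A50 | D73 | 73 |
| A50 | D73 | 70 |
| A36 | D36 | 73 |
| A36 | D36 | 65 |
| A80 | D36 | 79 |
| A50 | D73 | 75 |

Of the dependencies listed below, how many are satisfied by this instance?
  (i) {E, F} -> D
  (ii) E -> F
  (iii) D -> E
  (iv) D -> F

(i) {E, F} -> D: every LHS value maps to a single RHS value — holds.
(ii) E -> F: E=D36: 5 rows → F takes values {73, 72, 65, 79} — violation; E=D73: 6 rows → F takes values {75, 65, 73, 70} — violation — fails.
(iii) D -> E: every LHS value maps to a single RHS value — holds.
(iv) D -> F: D=A36: 4 rows → F takes values {73, 72, 65} — violation; D=A50: 6 rows → F takes values {75, 65, 73, 70} — violation — fails.
2 of the 4 dependencies hold.

2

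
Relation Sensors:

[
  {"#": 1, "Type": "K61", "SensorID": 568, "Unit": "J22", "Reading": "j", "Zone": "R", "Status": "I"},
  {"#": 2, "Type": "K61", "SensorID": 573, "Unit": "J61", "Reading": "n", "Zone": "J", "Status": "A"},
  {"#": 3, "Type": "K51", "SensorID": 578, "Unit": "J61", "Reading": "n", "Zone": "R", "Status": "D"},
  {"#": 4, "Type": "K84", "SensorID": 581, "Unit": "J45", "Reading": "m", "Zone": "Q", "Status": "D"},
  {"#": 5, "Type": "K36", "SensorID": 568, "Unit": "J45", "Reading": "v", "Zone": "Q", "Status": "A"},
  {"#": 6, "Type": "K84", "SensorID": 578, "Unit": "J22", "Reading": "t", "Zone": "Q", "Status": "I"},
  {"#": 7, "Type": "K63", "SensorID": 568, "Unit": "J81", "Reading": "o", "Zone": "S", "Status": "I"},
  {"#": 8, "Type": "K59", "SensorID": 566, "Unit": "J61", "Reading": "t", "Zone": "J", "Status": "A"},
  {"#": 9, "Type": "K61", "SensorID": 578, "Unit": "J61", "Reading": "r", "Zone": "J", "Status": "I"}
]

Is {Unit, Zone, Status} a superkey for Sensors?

No

Rows 2 and 8 have the same {Unit, Zone, Status} value (Unit=J61, Zone=J, Status=A) but are distinct tuples, so {Unit, Zone, Status} does not determine every attribute — not a superkey.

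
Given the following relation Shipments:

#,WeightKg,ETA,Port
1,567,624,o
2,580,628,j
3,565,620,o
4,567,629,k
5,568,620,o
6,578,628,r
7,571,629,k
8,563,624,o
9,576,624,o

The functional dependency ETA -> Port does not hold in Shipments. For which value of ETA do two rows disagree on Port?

ETA=624: rows 1, 8, 9 → Port = o, o, o ✓
ETA=628: rows 2, 6 → Port takes values {j, r} — violation
ETA=620: rows 3, 5 → Port = o, o ✓
ETA=629: rows 4, 7 → Port = k, k ✓
The only ETA value with inconsistent Port is ETA=628.

628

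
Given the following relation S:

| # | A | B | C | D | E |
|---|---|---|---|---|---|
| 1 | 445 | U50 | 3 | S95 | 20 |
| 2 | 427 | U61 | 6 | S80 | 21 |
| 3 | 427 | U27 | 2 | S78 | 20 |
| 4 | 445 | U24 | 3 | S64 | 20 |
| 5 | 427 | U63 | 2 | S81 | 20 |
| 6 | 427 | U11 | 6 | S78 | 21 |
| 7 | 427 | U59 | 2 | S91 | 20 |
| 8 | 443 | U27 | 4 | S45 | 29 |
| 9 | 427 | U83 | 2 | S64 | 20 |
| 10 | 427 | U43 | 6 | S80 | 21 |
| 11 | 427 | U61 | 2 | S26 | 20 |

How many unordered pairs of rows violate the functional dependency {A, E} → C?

(A=445, E=20): all 2 rows agree on C — 0 pairs.
(A=427, E=21): all 3 rows agree on C — 0 pairs.
(A=427, E=20): all 5 rows agree on C — 0 pairs.

0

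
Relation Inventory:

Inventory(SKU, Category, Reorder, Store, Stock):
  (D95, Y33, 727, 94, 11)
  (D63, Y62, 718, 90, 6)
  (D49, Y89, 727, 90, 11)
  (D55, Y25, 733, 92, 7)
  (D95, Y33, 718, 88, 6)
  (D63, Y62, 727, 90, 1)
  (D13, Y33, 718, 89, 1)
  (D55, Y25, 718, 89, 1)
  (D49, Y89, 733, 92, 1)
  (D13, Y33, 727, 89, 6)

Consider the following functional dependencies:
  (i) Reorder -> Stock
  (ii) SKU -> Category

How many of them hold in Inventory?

1

(i) Reorder -> Stock: Reorder=727: 4 rows → Stock takes values {11, 1, 6} — violation; Reorder=718: 4 rows → Stock takes values {6, 1} — violation; Reorder=733: 2 rows → Stock takes values {7, 1} — violation — fails.
(ii) SKU -> Category: every LHS value maps to a single RHS value — holds.
1 of the 2 dependencies holds.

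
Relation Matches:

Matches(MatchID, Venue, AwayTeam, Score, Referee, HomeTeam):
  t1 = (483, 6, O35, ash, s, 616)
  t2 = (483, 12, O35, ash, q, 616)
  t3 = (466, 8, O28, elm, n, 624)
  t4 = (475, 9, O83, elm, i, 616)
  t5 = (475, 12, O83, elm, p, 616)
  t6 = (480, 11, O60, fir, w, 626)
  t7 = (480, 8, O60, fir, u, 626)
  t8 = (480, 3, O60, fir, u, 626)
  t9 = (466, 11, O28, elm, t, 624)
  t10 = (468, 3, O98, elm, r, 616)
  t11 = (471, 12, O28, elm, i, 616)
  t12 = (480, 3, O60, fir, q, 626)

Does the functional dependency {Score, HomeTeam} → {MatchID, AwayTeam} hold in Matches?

(Score=ash, HomeTeam=616): rows 1, 2 → {MatchID,AwayTeam} = (483, O35), (483, O35) ✓
(Score=elm, HomeTeam=624): rows 3, 9 → {MatchID,AwayTeam} = (466, O28), (466, O28) ✓
(Score=elm, HomeTeam=616): rows 4, 5, 10, 11 → {MatchID,AwayTeam} takes values {(475, O83), (468, O98), (471, O28)} — violation
(Score=fir, HomeTeam=626): rows 6, 7, 8, 12 → {MatchID,AwayTeam} = (480, O60), (480, O60), (480, O60), (480, O60) ✓
Two rows agree on {Score, HomeTeam} but differ on {MatchID, AwayTeam}, so {Score, HomeTeam} → {MatchID, AwayTeam} does not hold.

No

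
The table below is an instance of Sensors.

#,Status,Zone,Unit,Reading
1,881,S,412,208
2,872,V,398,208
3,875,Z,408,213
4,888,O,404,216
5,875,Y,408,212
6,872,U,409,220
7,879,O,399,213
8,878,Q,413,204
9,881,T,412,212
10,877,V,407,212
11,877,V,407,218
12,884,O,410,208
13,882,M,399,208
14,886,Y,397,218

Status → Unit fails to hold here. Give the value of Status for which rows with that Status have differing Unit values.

872

Status=881: rows 1, 9 → Unit = 412, 412 ✓
Status=872: rows 2, 6 → Unit takes values {398, 409} — violation
Status=875: rows 3, 5 → Unit = 408, 408 ✓
Status=888: row 4 → Unit = 404 ✓
Status=879: row 7 → Unit = 399 ✓
Status=878: row 8 → Unit = 413 ✓
Status=877: rows 10, 11 → Unit = 407, 407 ✓
Status=884: row 12 → Unit = 410 ✓
Status=882: row 13 → Unit = 399 ✓
Status=886: row 14 → Unit = 397 ✓
The only Status value with inconsistent Unit is Status=872.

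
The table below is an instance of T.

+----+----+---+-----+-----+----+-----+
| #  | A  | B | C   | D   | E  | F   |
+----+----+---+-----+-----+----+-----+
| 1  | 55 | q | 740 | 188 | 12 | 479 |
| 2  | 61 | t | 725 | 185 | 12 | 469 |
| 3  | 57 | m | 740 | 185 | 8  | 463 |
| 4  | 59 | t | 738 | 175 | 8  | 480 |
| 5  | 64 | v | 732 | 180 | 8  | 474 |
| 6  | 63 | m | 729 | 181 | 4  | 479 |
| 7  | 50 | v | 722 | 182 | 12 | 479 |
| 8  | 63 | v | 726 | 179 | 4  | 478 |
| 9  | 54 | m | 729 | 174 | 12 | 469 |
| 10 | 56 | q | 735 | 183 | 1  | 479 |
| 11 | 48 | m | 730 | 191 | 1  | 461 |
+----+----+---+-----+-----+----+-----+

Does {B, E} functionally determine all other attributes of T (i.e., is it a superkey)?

All 11 rows have distinct {B, E} values, so {B, E} → (all attributes) holds and {B, E} is a superkey.

Yes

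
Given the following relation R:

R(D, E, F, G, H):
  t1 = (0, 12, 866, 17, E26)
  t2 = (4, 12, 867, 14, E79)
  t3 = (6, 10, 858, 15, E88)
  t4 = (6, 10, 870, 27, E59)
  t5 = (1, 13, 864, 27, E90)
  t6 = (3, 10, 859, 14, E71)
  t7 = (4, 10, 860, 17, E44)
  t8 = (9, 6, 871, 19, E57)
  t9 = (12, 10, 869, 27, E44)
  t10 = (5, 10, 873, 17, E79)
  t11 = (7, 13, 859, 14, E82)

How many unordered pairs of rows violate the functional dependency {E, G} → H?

2

(E=10, G=27): violating pairs (4,9) — 1 pair.
(E=10, G=17): violating pairs (7,10) — 1 pair.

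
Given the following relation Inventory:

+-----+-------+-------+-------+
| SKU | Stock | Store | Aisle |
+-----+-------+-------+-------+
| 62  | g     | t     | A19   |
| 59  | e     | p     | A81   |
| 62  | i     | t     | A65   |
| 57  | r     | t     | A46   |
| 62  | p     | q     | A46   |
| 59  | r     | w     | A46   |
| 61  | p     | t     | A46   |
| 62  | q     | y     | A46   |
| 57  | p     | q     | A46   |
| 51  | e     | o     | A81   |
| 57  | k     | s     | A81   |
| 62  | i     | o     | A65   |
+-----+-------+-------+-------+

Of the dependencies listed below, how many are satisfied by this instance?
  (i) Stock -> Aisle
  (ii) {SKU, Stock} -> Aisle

2

(i) Stock -> Aisle: every LHS value maps to a single RHS value — holds.
(ii) {SKU, Stock} -> Aisle: every LHS value maps to a single RHS value — holds.
2 of the 2 dependencies hold.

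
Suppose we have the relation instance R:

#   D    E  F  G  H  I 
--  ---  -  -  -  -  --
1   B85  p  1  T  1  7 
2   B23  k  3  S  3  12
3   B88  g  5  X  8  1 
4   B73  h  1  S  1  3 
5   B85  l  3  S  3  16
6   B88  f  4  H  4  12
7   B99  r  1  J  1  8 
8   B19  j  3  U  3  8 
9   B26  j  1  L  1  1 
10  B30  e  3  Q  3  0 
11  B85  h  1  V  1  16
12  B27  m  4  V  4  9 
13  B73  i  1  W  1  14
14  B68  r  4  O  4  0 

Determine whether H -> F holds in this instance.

H=1: rows 1, 4, 7, 9, 11, 13 → F = 1, 1, 1, 1, 1, 1 ✓
H=3: rows 2, 5, 8, 10 → F = 3, 3, 3, 3 ✓
H=8: row 3 → F = 5 ✓
H=4: rows 6, 12, 14 → F = 4, 4, 4 ✓
Every H value is associated with a single F value, so H -> F holds.

Yes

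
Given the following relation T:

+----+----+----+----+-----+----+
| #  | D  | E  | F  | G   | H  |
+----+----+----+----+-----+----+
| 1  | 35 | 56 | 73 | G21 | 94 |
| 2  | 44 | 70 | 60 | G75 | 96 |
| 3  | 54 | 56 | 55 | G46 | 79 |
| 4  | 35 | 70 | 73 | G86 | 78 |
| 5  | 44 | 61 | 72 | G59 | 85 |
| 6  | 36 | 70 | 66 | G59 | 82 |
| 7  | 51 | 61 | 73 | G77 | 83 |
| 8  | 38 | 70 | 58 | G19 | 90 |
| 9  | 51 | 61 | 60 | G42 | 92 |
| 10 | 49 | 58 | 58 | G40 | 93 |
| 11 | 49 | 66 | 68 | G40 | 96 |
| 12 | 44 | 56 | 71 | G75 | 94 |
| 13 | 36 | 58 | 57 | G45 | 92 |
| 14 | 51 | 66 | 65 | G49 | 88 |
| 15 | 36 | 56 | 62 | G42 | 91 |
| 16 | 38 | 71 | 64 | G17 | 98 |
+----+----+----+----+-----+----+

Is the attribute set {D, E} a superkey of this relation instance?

Rows 7 and 9 have the same {D, E} value (D=51, E=61) but are distinct tuples, so {D, E} does not determine every attribute — not a superkey.

No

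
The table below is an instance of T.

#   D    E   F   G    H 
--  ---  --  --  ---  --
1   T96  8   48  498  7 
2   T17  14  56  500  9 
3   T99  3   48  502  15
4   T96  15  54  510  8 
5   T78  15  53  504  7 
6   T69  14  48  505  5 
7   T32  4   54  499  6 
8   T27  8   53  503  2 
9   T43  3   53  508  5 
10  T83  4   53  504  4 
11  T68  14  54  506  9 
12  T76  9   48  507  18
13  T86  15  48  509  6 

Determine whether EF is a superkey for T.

All 13 rows have distinct EF values, so EF → (all attributes) holds and EF is a superkey.

Yes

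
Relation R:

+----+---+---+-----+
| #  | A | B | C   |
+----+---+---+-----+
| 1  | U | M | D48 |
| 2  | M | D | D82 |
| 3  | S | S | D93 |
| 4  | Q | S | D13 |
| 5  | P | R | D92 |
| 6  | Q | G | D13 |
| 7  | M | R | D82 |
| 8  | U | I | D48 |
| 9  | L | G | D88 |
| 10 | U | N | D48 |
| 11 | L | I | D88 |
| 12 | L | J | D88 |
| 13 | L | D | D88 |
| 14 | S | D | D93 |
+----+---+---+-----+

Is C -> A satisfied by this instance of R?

Yes

C=D48: rows 1, 8, 10 → A = U, U, U ✓
C=D82: rows 2, 7 → A = M, M ✓
C=D93: rows 3, 14 → A = S, S ✓
C=D13: rows 4, 6 → A = Q, Q ✓
C=D92: row 5 → A = P ✓
C=D88: rows 9, 11, 12, 13 → A = L, L, L, L ✓
Every C value is associated with a single A value, so C -> A holds.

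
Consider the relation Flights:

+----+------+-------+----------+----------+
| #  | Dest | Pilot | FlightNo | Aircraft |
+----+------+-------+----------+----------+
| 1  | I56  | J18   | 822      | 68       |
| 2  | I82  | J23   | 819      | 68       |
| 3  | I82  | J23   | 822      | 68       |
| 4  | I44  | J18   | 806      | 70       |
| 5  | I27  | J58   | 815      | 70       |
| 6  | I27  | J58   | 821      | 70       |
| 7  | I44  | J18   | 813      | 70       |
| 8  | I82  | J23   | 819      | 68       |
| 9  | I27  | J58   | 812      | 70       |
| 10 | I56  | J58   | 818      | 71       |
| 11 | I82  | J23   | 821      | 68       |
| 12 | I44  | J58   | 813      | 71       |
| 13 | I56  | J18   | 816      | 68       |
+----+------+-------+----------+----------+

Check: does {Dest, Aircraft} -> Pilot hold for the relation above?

Yes

(Dest=I56, Aircraft=68): rows 1, 13 → Pilot = J18, J18 ✓
(Dest=I82, Aircraft=68): rows 2, 3, 8, 11 → Pilot = J23, J23, J23, J23 ✓
(Dest=I44, Aircraft=70): rows 4, 7 → Pilot = J18, J18 ✓
(Dest=I27, Aircraft=70): rows 5, 6, 9 → Pilot = J58, J58, J58 ✓
(Dest=I56, Aircraft=71): row 10 → Pilot = J58 ✓
(Dest=I44, Aircraft=71): row 12 → Pilot = J58 ✓
Every {Dest, Aircraft} value is associated with a single Pilot value, so {Dest, Aircraft} -> Pilot holds.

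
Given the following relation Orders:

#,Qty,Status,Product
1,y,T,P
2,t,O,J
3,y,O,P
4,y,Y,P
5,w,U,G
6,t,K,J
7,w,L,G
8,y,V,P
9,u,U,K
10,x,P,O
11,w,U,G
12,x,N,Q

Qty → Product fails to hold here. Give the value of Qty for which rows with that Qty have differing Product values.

Qty=y: rows 1, 3, 4, 8 → Product = P, P, P, P ✓
Qty=t: rows 2, 6 → Product = J, J ✓
Qty=w: rows 5, 7, 11 → Product = G, G, G ✓
Qty=u: row 9 → Product = K ✓
Qty=x: rows 10, 12 → Product takes values {O, Q} — violation
The only Qty value with inconsistent Product is Qty=x.

x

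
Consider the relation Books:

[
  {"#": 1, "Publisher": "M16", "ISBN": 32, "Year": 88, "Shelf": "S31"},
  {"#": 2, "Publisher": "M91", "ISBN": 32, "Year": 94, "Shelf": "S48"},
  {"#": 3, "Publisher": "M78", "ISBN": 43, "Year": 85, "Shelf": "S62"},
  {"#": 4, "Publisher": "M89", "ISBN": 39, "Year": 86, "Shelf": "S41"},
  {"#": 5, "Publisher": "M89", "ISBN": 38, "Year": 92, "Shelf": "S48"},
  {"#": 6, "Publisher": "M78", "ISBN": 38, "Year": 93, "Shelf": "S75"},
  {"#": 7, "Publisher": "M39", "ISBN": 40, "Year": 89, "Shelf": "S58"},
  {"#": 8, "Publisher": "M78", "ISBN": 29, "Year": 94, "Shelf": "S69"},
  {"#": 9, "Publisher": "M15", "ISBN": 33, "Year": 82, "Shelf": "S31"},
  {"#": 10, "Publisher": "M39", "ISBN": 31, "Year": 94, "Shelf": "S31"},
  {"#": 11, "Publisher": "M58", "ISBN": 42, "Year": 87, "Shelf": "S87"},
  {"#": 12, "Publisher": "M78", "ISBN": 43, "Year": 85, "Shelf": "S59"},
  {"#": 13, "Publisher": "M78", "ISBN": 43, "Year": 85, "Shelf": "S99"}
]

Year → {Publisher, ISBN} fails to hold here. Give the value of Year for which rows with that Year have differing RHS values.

94

Year=88: row 1 → {Publisher,ISBN} = (M16, 32) ✓
Year=94: rows 2, 8, 10 → {Publisher,ISBN} takes values {(M91, 32), (M78, 29), (M39, 31)} — violation
Year=85: rows 3, 12, 13 → {Publisher,ISBN} = (M78, 43), (M78, 43), (M78, 43) ✓
Year=86: row 4 → {Publisher,ISBN} = (M89, 39) ✓
Year=92: row 5 → {Publisher,ISBN} = (M89, 38) ✓
Year=93: row 6 → {Publisher,ISBN} = (M78, 38) ✓
Year=89: row 7 → {Publisher,ISBN} = (M39, 40) ✓
Year=82: row 9 → {Publisher,ISBN} = (M15, 33) ✓
Year=87: row 11 → {Publisher,ISBN} = (M58, 42) ✓
The only Year value with inconsistent RHS is Year=94.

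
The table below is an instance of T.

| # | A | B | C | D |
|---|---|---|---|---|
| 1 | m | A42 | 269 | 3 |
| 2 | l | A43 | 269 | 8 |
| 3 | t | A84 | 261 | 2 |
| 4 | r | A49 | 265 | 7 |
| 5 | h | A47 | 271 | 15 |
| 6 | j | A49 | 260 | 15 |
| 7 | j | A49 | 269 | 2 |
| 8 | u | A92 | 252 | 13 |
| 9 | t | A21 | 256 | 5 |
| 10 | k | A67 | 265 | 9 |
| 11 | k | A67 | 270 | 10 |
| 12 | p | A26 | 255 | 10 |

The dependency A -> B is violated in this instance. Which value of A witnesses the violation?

t

A=m: row 1 → B = A42 ✓
A=l: row 2 → B = A43 ✓
A=t: rows 3, 9 → B takes values {A84, A21} — violation
A=r: row 4 → B = A49 ✓
A=h: row 5 → B = A47 ✓
A=j: rows 6, 7 → B = A49, A49 ✓
A=u: row 8 → B = A92 ✓
A=k: rows 10, 11 → B = A67, A67 ✓
A=p: row 12 → B = A26 ✓
The only A value with inconsistent B is A=t.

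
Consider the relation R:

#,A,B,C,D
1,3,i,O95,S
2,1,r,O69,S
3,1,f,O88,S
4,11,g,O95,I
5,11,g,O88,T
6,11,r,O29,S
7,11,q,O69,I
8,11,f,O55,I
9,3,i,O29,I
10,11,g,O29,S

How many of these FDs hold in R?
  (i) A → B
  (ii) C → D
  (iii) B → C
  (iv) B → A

(i) A → B: A=1: rows 2, 3 → B takes values {r, f} — violation; A=11: rows 4, 5, 6, 7, 8, 10 → B takes values {g, r, q, f} — violation — fails.
(ii) C → D: C=O95: rows 1, 4 → D takes values {S, I} — violation; C=O69: rows 2, 7 → D takes values {S, I} — violation; C=O88: rows 3, 5 → D takes values {S, T} — violation; C=O29: rows 6, 9, 10 → D takes values {S, I} — violation — fails.
(iii) B → C: B=i: rows 1, 9 → C takes values {O95, O29} — violation; B=r: rows 2, 6 → C takes values {O69, O29} — violation; B=f: rows 3, 8 → C takes values {O88, O55} — violation; B=g: rows 4, 5, 10 → C takes values {O95, O88, O29} — violation — fails.
(iv) B → A: B=r: rows 2, 6 → A takes values {1, 11} — violation; B=f: rows 3, 8 → A takes values {1, 11} — violation — fails.
None of the 4 dependencies hold.

0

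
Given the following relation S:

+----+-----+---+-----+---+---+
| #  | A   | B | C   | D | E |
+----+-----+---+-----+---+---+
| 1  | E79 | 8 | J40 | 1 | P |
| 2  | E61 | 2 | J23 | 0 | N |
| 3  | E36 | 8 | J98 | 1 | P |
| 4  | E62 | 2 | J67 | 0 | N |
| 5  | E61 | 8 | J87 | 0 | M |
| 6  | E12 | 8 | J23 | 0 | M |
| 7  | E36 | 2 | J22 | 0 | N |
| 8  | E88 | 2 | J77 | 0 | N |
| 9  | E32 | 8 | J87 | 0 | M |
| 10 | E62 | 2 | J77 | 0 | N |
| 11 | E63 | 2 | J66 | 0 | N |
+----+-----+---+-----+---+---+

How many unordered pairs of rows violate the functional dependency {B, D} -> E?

0

(B=8, D=1): all 2 rows agree on E — 0 pairs.
(B=2, D=0): all 6 rows agree on E — 0 pairs.
(B=8, D=0): all 3 rows agree on E — 0 pairs.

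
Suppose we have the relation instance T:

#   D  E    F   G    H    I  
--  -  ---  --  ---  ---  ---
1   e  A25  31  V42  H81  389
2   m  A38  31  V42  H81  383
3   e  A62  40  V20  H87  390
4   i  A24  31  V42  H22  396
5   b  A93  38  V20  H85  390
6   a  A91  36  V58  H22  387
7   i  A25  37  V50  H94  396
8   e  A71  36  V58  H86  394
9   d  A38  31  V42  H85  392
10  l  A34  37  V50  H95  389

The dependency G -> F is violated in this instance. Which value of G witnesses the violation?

V20

G=V42: rows 1, 2, 4, 9 → F = 31, 31, 31, 31 ✓
G=V20: rows 3, 5 → F takes values {40, 38} — violation
G=V58: rows 6, 8 → F = 36, 36 ✓
G=V50: rows 7, 10 → F = 37, 37 ✓
The only G value with inconsistent F is G=V20.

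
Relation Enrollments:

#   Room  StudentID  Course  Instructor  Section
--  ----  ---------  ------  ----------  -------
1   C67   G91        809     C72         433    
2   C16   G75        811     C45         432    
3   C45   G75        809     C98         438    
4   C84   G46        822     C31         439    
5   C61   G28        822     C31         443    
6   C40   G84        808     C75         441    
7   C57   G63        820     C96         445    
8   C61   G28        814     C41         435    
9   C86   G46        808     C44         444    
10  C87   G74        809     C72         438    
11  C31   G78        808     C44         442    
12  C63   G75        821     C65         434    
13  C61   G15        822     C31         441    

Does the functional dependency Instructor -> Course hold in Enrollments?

Yes

Instructor=C72: rows 1, 10 → Course = 809, 809 ✓
Instructor=C45: row 2 → Course = 811 ✓
Instructor=C98: row 3 → Course = 809 ✓
Instructor=C31: rows 4, 5, 13 → Course = 822, 822, 822 ✓
Instructor=C75: row 6 → Course = 808 ✓
Instructor=C96: row 7 → Course = 820 ✓
Instructor=C41: row 8 → Course = 814 ✓
Instructor=C44: rows 9, 11 → Course = 808, 808 ✓
Instructor=C65: row 12 → Course = 821 ✓
Every Instructor value is associated with a single Course value, so Instructor -> Course holds.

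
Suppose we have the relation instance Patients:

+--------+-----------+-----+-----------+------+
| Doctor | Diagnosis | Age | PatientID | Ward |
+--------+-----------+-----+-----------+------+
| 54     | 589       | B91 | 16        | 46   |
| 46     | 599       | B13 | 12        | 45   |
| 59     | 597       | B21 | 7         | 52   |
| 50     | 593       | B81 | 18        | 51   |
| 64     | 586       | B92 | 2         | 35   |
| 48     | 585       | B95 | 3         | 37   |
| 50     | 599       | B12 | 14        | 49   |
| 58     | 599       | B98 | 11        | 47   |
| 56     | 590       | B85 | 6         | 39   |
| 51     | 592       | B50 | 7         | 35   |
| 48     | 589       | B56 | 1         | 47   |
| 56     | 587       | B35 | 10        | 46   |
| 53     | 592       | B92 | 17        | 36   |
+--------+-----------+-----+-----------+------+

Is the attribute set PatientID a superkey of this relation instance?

Two distinct rows share PatientID=7, so PatientID does not determine every attribute — not a superkey.

No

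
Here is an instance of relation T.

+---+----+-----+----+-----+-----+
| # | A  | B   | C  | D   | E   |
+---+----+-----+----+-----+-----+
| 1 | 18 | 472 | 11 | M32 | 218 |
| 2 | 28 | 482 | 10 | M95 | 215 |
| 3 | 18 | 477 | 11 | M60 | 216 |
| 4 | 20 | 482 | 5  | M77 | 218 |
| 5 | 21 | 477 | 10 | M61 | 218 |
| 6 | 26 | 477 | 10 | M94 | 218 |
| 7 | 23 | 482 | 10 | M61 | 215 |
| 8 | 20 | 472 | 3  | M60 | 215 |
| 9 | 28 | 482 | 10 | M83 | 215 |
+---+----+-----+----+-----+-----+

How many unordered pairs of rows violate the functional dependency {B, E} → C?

(B=482, E=215): all 3 rows agree on C — 0 pairs.
(B=477, E=218): all 2 rows agree on C — 0 pairs.

0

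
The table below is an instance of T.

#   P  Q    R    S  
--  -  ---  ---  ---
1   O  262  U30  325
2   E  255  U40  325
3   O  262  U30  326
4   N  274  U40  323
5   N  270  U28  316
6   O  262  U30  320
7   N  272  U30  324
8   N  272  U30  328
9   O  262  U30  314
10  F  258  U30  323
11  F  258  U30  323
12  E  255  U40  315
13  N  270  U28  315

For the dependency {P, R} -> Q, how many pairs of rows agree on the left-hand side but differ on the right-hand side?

(P=O, R=U30): all 4 rows agree on Q — 0 pairs.
(P=E, R=U40): all 2 rows agree on Q — 0 pairs.
(P=N, R=U28): all 2 rows agree on Q — 0 pairs.
(P=N, R=U30): all 2 rows agree on Q — 0 pairs.
(P=F, R=U30): all 2 rows agree on Q — 0 pairs.

0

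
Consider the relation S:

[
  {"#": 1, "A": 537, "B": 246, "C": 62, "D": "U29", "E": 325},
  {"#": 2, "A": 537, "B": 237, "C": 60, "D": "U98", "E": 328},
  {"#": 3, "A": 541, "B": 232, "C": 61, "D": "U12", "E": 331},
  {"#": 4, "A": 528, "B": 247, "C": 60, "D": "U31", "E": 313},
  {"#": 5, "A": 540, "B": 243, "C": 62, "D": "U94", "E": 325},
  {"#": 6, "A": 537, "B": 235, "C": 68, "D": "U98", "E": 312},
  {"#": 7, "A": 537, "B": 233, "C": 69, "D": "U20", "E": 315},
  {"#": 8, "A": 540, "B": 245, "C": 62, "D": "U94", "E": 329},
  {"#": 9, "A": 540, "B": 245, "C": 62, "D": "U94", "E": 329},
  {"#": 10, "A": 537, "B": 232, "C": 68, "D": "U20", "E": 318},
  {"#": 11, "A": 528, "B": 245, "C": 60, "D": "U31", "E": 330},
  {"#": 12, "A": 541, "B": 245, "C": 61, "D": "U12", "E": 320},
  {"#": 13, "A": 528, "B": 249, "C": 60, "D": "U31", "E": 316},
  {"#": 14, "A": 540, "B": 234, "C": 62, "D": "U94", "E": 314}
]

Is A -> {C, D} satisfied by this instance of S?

No

A=537: rows 1, 2, 6, 7, 10 → {C,D} takes values {(62, U29), (60, U98), (68, U98), (69, U20), (68, U20)} — violation
A=541: rows 3, 12 → {C,D} = (61, U12), (61, U12) ✓
A=528: rows 4, 11, 13 → {C,D} = (60, U31), (60, U31), (60, U31) ✓
A=540: rows 5, 8, 9, 14 → {C,D} = (62, U94), (62, U94), (62, U94), (62, U94) ✓
Two rows agree on A but differ on {C, D}, so A -> {C, D} does not hold.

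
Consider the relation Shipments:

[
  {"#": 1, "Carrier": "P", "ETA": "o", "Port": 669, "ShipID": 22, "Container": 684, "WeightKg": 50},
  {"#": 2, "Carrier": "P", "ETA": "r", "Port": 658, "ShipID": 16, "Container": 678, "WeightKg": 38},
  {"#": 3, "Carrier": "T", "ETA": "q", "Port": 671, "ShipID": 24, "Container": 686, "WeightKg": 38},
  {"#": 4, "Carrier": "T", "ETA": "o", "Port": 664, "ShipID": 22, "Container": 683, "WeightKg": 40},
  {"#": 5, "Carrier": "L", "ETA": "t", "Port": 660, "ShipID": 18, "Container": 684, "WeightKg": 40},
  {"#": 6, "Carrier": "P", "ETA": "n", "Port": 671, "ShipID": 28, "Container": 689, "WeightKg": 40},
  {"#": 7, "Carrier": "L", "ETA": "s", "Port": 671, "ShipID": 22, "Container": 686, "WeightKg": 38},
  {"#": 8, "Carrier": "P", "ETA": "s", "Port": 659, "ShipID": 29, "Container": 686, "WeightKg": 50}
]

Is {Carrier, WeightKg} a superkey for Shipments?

Rows 1 and 8 have the same {Carrier, WeightKg} value (Carrier=P, WeightKg=50) but are distinct tuples, so {Carrier, WeightKg} does not determine every attribute — not a superkey.

No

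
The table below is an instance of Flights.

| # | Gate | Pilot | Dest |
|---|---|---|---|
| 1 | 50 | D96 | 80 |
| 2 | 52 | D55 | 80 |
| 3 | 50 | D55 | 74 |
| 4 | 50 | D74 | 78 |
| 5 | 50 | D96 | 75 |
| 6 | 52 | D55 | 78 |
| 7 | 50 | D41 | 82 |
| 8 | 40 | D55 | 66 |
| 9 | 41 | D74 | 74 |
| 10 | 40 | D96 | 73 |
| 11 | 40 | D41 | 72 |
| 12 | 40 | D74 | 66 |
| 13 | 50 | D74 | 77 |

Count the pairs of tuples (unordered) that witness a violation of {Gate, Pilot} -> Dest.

3

(Gate=50, Pilot=D96): violating pairs (1,5) — 1 pair.
(Gate=52, Pilot=D55): violating pairs (2,6) — 1 pair.
(Gate=50, Pilot=D74): violating pairs (4,13) — 1 pair.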